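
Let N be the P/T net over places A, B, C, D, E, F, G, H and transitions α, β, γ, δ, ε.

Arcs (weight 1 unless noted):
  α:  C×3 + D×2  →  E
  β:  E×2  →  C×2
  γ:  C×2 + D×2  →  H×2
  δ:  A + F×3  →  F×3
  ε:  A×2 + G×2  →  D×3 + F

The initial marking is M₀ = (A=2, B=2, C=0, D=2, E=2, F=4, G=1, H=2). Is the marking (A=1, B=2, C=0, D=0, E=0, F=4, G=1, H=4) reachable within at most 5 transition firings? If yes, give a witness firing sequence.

YES — reachable via ⟨β, γ, δ⟩ (3 firings)

step 1: fire β:  (A=2, B=2, C=0, D=2, E=2, F=4, G=1, H=2) → (A=2, B=2, C=2, D=2, E=0, F=4, G=1, H=2)
step 2: fire γ:  (A=2, B=2, C=2, D=2, E=0, F=4, G=1, H=2) → (A=2, B=2, C=0, D=0, E=0, F=4, G=1, H=4)
step 3: fire δ:  (A=2, B=2, C=0, D=0, E=0, F=4, G=1, H=4) → (A=1, B=2, C=0, D=0, E=0, F=4, G=1, H=4)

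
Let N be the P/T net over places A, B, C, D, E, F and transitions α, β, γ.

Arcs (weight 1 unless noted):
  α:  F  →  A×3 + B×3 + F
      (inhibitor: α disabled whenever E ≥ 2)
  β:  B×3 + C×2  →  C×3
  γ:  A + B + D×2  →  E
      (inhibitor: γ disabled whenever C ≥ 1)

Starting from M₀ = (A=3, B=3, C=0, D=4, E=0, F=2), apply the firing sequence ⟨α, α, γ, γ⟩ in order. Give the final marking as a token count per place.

(A=7, B=7, C=0, D=0, E=2, F=2)

step 1: fire α:  (A=3, B=3, C=0, D=4, E=0, F=2) → (A=6, B=6, C=0, D=4, E=0, F=2)
step 2: fire α:  (A=6, B=6, C=0, D=4, E=0, F=2) → (A=9, B=9, C=0, D=4, E=0, F=2)
step 3: fire γ:  (A=9, B=9, C=0, D=4, E=0, F=2) → (A=8, B=8, C=0, D=2, E=1, F=2)
step 4: fire γ:  (A=8, B=8, C=0, D=2, E=1, F=2) → (A=7, B=7, C=0, D=0, E=2, F=2)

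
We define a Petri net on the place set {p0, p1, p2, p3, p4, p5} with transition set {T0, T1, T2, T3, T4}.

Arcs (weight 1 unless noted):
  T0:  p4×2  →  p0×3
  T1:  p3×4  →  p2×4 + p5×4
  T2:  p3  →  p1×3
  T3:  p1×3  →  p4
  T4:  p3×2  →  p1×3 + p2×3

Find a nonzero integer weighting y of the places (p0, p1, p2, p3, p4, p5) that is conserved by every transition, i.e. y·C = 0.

Incidence matrix C (rows=places, cols=transitions):
       T0   T1   T2   T3   T4
   p0   3    0    0    0    0
   p1   0    0    3   -3    3
   p2   0    4    0    0    3
   p3   0   -4   -1    0   -2
   p4  -2    0    0    1    0
   p5   0    4    0    0    0

Candidate y = [2, 1, 1, 3, 3, 2]; check y·C column-wise:
  col T0: 2·3 + 1·0 + 1·0 + 3·0 + 3·-2 + 2·0 = 0
  col T1: 2·0 + 1·0 + 1·4 + 3·-4 + 3·0 + 2·4 = 0
  col T2: 2·0 + 1·3 + 1·0 + 3·-1 + 3·0 + 2·0 = 0
  col T3: 2·0 + 1·-3 + 1·0 + 3·0 + 3·1 + 2·0 = 0
  col T4: 2·0 + 1·3 + 1·3 + 3·-2 + 3·0 + 2·0 = 0

y = (p0:2, p1:1, p2:1, p3:3, p4:3, p5:2)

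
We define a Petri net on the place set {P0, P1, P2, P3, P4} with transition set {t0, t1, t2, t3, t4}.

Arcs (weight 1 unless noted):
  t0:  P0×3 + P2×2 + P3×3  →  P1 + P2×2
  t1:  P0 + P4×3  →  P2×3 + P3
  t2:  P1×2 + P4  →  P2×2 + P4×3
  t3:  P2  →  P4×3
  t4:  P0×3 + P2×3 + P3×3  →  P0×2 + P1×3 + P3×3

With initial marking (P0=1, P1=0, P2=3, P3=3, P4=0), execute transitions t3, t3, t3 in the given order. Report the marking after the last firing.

step 1: fire t3:  (P0=1, P1=0, P2=3, P3=3, P4=0) → (P0=1, P1=0, P2=2, P3=3, P4=3)
step 2: fire t3:  (P0=1, P1=0, P2=2, P3=3, P4=3) → (P0=1, P1=0, P2=1, P3=3, P4=6)
step 3: fire t3:  (P0=1, P1=0, P2=1, P3=3, P4=6) → (P0=1, P1=0, P2=0, P3=3, P4=9)

(P0=1, P1=0, P2=0, P3=3, P4=9)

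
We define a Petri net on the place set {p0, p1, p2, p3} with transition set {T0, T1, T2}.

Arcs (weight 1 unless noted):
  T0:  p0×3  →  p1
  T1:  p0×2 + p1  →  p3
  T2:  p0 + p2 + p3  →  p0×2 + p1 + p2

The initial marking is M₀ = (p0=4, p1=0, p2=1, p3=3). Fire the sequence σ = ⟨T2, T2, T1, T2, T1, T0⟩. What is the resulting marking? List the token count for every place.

step 1: fire T2:  (p0=4, p1=0, p2=1, p3=3) → (p0=5, p1=1, p2=1, p3=2)
step 2: fire T2:  (p0=5, p1=1, p2=1, p3=2) → (p0=6, p1=2, p2=1, p3=1)
step 3: fire T1:  (p0=6, p1=2, p2=1, p3=1) → (p0=4, p1=1, p2=1, p3=2)
step 4: fire T2:  (p0=4, p1=1, p2=1, p3=2) → (p0=5, p1=2, p2=1, p3=1)
step 5: fire T1:  (p0=5, p1=2, p2=1, p3=1) → (p0=3, p1=1, p2=1, p3=2)
step 6: fire T0:  (p0=3, p1=1, p2=1, p3=2) → (p0=0, p1=2, p2=1, p3=2)

(p0=0, p1=2, p2=1, p3=2)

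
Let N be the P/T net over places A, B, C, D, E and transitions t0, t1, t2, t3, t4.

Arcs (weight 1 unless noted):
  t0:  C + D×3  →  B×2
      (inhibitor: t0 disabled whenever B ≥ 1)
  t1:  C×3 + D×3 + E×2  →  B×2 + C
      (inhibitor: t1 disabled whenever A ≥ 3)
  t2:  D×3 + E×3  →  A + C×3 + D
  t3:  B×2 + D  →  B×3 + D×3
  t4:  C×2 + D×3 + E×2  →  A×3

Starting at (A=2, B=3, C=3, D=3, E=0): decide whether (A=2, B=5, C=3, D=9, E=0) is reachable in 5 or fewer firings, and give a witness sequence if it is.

depth 0: 1 marking
depth 1: 2 markings reached so far
depth 2: 3 markings reached so far
depth 3: 4 markings reached so far
depth 4: 5 markings reached so far
depth 5: 6 markings reached so far
target is not among the 6 markings reachable within 5 steps

NO — not reachable within 5 firings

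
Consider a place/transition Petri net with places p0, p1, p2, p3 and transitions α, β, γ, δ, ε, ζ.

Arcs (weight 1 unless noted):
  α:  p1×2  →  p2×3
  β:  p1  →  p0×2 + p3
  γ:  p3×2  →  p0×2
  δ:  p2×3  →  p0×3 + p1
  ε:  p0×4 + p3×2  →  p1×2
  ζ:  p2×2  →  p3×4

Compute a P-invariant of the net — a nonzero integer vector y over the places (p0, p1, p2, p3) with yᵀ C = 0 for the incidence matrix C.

Incidence matrix C (rows=places, cols=transitions):
        α    β    γ    δ    ε    ζ
   p0   0    2    2    3   -4    0
   p1  -2   -1    0    1    2    0
   p2   3    0    0   -3    0   -2
   p3   0    1   -2    0   -2    4

Candidate y = [1, 3, 2, 1]; check y·C column-wise:
  col α: 1·0 + 3·-2 + 2·3 + 1·0 = 0
  col β: 1·2 + 3·-1 + 2·0 + 1·1 = 0
  col γ: 1·2 + 3·0 + 2·0 + 1·-2 = 0
  col δ: 1·3 + 3·1 + 2·-3 + 1·0 = 0
  col ε: 1·-4 + 3·2 + 2·0 + 1·-2 = 0
  col ζ: 1·0 + 3·0 + 2·-2 + 1·4 = 0

y = (p0:1, p1:3, p2:2, p3:1)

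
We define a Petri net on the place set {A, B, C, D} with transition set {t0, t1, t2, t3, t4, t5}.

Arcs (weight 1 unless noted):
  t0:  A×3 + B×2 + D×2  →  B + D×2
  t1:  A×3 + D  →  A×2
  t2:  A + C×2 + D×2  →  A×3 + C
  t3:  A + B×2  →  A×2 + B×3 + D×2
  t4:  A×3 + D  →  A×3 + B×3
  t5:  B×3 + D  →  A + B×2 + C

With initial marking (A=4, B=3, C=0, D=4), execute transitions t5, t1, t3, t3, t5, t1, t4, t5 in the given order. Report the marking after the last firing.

(A=7, B=5, C=3, D=2)

step 1: fire t5:  (A=4, B=3, C=0, D=4) → (A=5, B=2, C=1, D=3)
step 2: fire t1:  (A=5, B=2, C=1, D=3) → (A=4, B=2, C=1, D=2)
step 3: fire t3:  (A=4, B=2, C=1, D=2) → (A=5, B=3, C=1, D=4)
step 4: fire t3:  (A=5, B=3, C=1, D=4) → (A=6, B=4, C=1, D=6)
step 5: fire t5:  (A=6, B=4, C=1, D=6) → (A=7, B=3, C=2, D=5)
step 6: fire t1:  (A=7, B=3, C=2, D=5) → (A=6, B=3, C=2, D=4)
step 7: fire t4:  (A=6, B=3, C=2, D=4) → (A=6, B=6, C=2, D=3)
step 8: fire t5:  (A=6, B=6, C=2, D=3) → (A=7, B=5, C=3, D=2)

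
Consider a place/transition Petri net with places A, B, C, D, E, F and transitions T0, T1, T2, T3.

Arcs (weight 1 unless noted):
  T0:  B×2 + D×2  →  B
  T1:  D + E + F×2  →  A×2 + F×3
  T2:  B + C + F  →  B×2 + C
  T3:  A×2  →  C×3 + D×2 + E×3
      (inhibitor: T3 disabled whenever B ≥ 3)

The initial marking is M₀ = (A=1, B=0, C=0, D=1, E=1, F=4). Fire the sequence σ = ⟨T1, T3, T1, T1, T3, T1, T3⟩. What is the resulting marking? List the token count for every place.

step 1: fire T1:  (A=1, B=0, C=0, D=1, E=1, F=4) → (A=3, B=0, C=0, D=0, E=0, F=5)
step 2: fire T3:  (A=3, B=0, C=0, D=0, E=0, F=5) → (A=1, B=0, C=3, D=2, E=3, F=5)
step 3: fire T1:  (A=1, B=0, C=3, D=2, E=3, F=5) → (A=3, B=0, C=3, D=1, E=2, F=6)
step 4: fire T1:  (A=3, B=0, C=3, D=1, E=2, F=6) → (A=5, B=0, C=3, D=0, E=1, F=7)
step 5: fire T3:  (A=5, B=0, C=3, D=0, E=1, F=7) → (A=3, B=0, C=6, D=2, E=4, F=7)
step 6: fire T1:  (A=3, B=0, C=6, D=2, E=4, F=7) → (A=5, B=0, C=6, D=1, E=3, F=8)
step 7: fire T3:  (A=5, B=0, C=6, D=1, E=3, F=8) → (A=3, B=0, C=9, D=3, E=6, F=8)

(A=3, B=0, C=9, D=3, E=6, F=8)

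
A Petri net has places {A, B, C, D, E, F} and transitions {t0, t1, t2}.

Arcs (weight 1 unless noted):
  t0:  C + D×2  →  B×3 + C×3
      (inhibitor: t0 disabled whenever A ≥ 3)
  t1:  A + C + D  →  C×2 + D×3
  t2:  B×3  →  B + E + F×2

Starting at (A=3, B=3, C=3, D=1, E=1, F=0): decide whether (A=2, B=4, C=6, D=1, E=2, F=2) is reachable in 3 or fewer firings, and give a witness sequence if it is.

YES — reachable via ⟨t1, t0, t2⟩ (3 firings)

step 1: fire t1:  (A=3, B=3, C=3, D=1, E=1, F=0) → (A=2, B=3, C=4, D=3, E=1, F=0)
step 2: fire t0:  (A=2, B=3, C=4, D=3, E=1, F=0) → (A=2, B=6, C=6, D=1, E=1, F=0)
step 3: fire t2:  (A=2, B=6, C=6, D=1, E=1, F=0) → (A=2, B=4, C=6, D=1, E=2, F=2)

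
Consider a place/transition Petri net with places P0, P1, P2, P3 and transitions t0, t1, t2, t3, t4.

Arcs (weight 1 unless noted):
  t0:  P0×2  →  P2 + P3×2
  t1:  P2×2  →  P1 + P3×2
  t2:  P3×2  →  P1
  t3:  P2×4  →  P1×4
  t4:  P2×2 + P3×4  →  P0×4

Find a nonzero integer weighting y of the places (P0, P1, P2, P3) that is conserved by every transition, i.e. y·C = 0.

y = (P0:2, P1:2, P2:2, P3:1)

Incidence matrix C (rows=places, cols=transitions):
       t0   t1   t2   t3   t4
   P0  -2    0    0    0    4
   P1   0    1    1    4    0
   P2   1   -2    0   -4   -2
   P3   2    2   -2    0   -4

Candidate y = [2, 2, 2, 1]; check y·C column-wise:
  col t0: 2·-2 + 2·0 + 2·1 + 1·2 = 0
  col t1: 2·0 + 2·1 + 2·-2 + 1·2 = 0
  col t2: 2·0 + 2·1 + 2·0 + 1·-2 = 0
  col t3: 2·0 + 2·4 + 2·-4 + 1·0 = 0
  col t4: 2·4 + 2·0 + 2·-2 + 1·-4 = 0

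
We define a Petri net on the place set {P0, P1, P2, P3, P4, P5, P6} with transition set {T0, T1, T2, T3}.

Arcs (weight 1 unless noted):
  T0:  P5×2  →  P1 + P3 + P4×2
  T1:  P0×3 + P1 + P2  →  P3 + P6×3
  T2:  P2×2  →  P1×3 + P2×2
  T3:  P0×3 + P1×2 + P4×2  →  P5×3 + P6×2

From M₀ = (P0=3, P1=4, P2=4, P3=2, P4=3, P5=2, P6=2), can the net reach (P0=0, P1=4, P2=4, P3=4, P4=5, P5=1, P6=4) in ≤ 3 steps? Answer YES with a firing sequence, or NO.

step 1: fire T0:  (P0=3, P1=4, P2=4, P3=2, P4=3, P5=2, P6=2) → (P0=3, P1=5, P2=4, P3=3, P4=5, P5=0, P6=2)
step 2: fire T3:  (P0=3, P1=5, P2=4, P3=3, P4=5, P5=0, P6=2) → (P0=0, P1=3, P2=4, P3=3, P4=3, P5=3, P6=4)
step 3: fire T0:  (P0=0, P1=3, P2=4, P3=3, P4=3, P5=3, P6=4) → (P0=0, P1=4, P2=4, P3=4, P4=5, P5=1, P6=4)

YES — reachable via ⟨T0, T3, T0⟩ (3 firings)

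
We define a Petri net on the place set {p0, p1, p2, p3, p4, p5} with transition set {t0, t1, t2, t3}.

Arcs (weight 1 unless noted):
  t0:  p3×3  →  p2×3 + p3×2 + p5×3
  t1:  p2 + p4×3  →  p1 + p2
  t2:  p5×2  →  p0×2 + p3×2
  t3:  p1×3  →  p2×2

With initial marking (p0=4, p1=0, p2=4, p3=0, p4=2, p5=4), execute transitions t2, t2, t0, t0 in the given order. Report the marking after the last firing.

step 1: fire t2:  (p0=4, p1=0, p2=4, p3=0, p4=2, p5=4) → (p0=6, p1=0, p2=4, p3=2, p4=2, p5=2)
step 2: fire t2:  (p0=6, p1=0, p2=4, p3=2, p4=2, p5=2) → (p0=8, p1=0, p2=4, p3=4, p4=2, p5=0)
step 3: fire t0:  (p0=8, p1=0, p2=4, p3=4, p4=2, p5=0) → (p0=8, p1=0, p2=7, p3=3, p4=2, p5=3)
step 4: fire t0:  (p0=8, p1=0, p2=7, p3=3, p4=2, p5=3) → (p0=8, p1=0, p2=10, p3=2, p4=2, p5=6)

(p0=8, p1=0, p2=10, p3=2, p4=2, p5=6)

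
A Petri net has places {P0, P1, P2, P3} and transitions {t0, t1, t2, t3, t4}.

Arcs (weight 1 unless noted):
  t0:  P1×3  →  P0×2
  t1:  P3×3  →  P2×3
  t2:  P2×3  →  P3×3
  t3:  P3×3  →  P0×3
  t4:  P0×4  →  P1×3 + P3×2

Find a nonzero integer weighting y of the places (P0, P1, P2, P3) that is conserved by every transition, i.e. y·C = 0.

Incidence matrix C (rows=places, cols=transitions):
       t0   t1   t2   t3   t4
   P0   2    0    0    3   -4
   P1  -3    0    0    0    3
   P2   0    3   -3    0    0
   P3   0   -3    3   -3    2

Candidate y = [3, 2, 3, 3]; check y·C column-wise:
  col t0: 3·2 + 2·-3 + 3·0 + 3·0 = 0
  col t1: 3·0 + 2·0 + 3·3 + 3·-3 = 0
  col t2: 3·0 + 2·0 + 3·-3 + 3·3 = 0
  col t3: 3·3 + 2·0 + 3·0 + 3·-3 = 0
  col t4: 3·-4 + 2·3 + 3·0 + 3·2 = 0

y = (P0:3, P1:2, P2:3, P3:3)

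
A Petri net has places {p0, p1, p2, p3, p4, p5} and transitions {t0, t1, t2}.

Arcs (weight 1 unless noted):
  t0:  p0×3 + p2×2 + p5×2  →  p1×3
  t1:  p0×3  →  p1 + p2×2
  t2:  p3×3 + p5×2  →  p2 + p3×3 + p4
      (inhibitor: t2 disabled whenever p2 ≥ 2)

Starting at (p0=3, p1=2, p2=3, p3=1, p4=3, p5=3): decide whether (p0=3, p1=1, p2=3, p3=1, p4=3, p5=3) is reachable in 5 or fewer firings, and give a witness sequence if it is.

depth 0: 1 marking
depth 1: 3 markings reached so far
depth 2: 3 markings reached so far
(frontier empty at depth 2; search complete)
target is not among the 3 markings reachable within 5 steps

NO — not reachable within 5 firings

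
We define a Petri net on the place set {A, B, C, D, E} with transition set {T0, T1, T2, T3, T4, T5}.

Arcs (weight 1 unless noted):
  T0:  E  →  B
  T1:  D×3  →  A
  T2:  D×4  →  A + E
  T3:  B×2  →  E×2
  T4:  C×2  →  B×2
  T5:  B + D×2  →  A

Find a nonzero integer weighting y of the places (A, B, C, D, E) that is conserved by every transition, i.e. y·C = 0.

Incidence matrix C (rows=places, cols=transitions):
       T0   T1   T2   T3   T4   T5
    A   0    1    1    0    0    1
    B   1    0    0   -2    2   -1
    C   0    0    0    0   -2    0
    D   0   -3   -4    0    0   -2
    E  -1    0    1    2    0    0

Candidate y = [3, 1, 1, 1, 1]; check y·C column-wise:
  col T0: 3·0 + 1·1 + 1·0 + 1·0 + 1·-1 = 0
  col T1: 3·1 + 1·0 + 1·0 + 1·-3 + 1·0 = 0
  col T2: 3·1 + 1·0 + 1·0 + 1·-4 + 1·1 = 0
  col T3: 3·0 + 1·-2 + 1·0 + 1·0 + 1·2 = 0
  col T4: 3·0 + 1·2 + 1·-2 + 1·0 + 1·0 = 0
  col T5: 3·1 + 1·-1 + 1·0 + 1·-2 + 1·0 = 0

y = (A:3, B:1, C:1, D:1, E:1)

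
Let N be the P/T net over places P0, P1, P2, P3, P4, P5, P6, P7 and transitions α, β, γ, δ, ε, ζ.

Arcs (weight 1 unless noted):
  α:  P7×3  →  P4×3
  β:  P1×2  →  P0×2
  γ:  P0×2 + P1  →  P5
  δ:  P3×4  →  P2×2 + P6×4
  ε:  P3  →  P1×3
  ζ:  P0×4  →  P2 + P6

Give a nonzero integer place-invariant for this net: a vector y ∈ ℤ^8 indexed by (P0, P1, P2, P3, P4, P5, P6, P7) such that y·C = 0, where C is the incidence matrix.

y = (P0:1, P1:1, P2:2, P3:3, P4:0, P5:3, P6:2, P7:0)

Incidence matrix C (rows=places, cols=transitions):
        α    β    γ    δ    ε    ζ
   P0   0    2   -2    0    0   -4
   P1   0   -2   -1    0    3    0
   P2   0    0    0    2    0    1
   P3   0    0    0   -4   -1    0
   P4   3    0    0    0    0    0
   P5   0    0    1    0    0    0
   P6   0    0    0    4    0    1
   P7  -3    0    0    0    0    0

Candidate y = [1, 1, 2, 3, 0, 3, 2, 0]; check y·C column-wise:
  col α: 1·0 + 1·0 + 2·0 + 3·0 + 0·3 + 3·0 + 2·0 + 0·-3 = 0
  col β: 1·2 + 1·-2 + 2·0 + 3·0 + 3·0 + 2·0 = 0
  col γ: 1·-2 + 1·-1 + 2·0 + 3·0 + 3·1 + 2·0 = 0
  col δ: 1·0 + 1·0 + 2·2 + 3·-4 + 3·0 + 2·4 = 0
  col ε: 1·0 + 1·3 + 2·0 + 3·-1 + 3·0 + 2·0 = 0
  col ζ: 1·-4 + 1·0 + 2·1 + 3·0 + 3·0 + 2·1 = 0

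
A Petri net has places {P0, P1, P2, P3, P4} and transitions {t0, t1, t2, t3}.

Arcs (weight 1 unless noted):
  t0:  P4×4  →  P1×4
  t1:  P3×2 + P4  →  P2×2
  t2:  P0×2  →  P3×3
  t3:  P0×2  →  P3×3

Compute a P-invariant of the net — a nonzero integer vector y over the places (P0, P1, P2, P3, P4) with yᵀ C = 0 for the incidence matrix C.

Incidence matrix C (rows=places, cols=transitions):
       t0   t1   t2   t3
   P0   0    0   -2   -2
   P1   4    0    0    0
   P2   0    2    0    0
   P3   0   -2    3    3
   P4  -4   -1    0    0

Candidate y = [3, 0, 2, 2, 0]; check y·C column-wise:
  col t0: 3·0 + 0·4 + 2·0 + 2·0 + 0·-4 = 0
  col t1: 3·0 + 2·2 + 2·-2 + 0·-1 = 0
  col t2: 3·-2 + 2·0 + 2·3 = 0
  col t3: 3·-2 + 2·0 + 2·3 = 0

y = (P0:3, P1:0, P2:2, P3:2, P4:0)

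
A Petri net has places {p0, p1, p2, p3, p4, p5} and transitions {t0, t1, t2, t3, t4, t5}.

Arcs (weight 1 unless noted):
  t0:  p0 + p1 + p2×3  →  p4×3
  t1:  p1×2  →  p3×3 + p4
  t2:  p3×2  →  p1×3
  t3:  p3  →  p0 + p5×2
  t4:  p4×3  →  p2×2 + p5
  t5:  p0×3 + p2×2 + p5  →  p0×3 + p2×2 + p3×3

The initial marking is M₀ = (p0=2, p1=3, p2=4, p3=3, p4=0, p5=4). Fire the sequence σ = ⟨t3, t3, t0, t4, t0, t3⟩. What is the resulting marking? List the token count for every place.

(p0=3, p1=1, p2=0, p3=0, p4=3, p5=11)

step 1: fire t3:  (p0=2, p1=3, p2=4, p3=3, p4=0, p5=4) → (p0=3, p1=3, p2=4, p3=2, p4=0, p5=6)
step 2: fire t3:  (p0=3, p1=3, p2=4, p3=2, p4=0, p5=6) → (p0=4, p1=3, p2=4, p3=1, p4=0, p5=8)
step 3: fire t0:  (p0=4, p1=3, p2=4, p3=1, p4=0, p5=8) → (p0=3, p1=2, p2=1, p3=1, p4=3, p5=8)
step 4: fire t4:  (p0=3, p1=2, p2=1, p3=1, p4=3, p5=8) → (p0=3, p1=2, p2=3, p3=1, p4=0, p5=9)
step 5: fire t0:  (p0=3, p1=2, p2=3, p3=1, p4=0, p5=9) → (p0=2, p1=1, p2=0, p3=1, p4=3, p5=9)
step 6: fire t3:  (p0=2, p1=1, p2=0, p3=1, p4=3, p5=9) → (p0=3, p1=1, p2=0, p3=0, p4=3, p5=11)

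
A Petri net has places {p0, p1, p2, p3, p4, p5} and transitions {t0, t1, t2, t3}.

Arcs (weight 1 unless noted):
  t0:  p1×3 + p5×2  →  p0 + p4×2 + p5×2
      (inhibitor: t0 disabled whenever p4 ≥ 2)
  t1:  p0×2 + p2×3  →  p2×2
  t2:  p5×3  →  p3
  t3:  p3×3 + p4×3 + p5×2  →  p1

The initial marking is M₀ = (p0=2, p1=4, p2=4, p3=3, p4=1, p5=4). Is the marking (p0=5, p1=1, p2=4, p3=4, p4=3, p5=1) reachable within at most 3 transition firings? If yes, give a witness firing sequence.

depth 0: 1 marking
depth 1: 4 markings reached so far
depth 2: 8 markings reached so far
depth 3: 10 markings reached so far
target is not among the 10 markings reachable within 3 steps

NO — not reachable within 3 firings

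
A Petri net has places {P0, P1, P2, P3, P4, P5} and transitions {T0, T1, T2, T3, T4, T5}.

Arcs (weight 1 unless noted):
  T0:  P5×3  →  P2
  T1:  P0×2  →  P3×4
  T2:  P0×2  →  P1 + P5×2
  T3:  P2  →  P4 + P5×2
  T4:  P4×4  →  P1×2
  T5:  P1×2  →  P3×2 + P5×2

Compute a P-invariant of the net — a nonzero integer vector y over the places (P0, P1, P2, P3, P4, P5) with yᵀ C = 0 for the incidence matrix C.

y = (P0:2, P1:2, P2:3, P3:1, P4:1, P5:1)

Incidence matrix C (rows=places, cols=transitions):
       T0   T1   T2   T3   T4   T5
   P0   0   -2   -2    0    0    0
   P1   0    0    1    0    2   -2
   P2   1    0    0   -1    0    0
   P3   0    4    0    0    0    2
   P4   0    0    0    1   -4    0
   P5  -3    0    2    2    0    2

Candidate y = [2, 2, 3, 1, 1, 1]; check y·C column-wise:
  col T0: 2·0 + 2·0 + 3·1 + 1·0 + 1·0 + 1·-3 = 0
  col T1: 2·-2 + 2·0 + 3·0 + 1·4 + 1·0 + 1·0 = 0
  col T2: 2·-2 + 2·1 + 3·0 + 1·0 + 1·0 + 1·2 = 0
  col T3: 2·0 + 2·0 + 3·-1 + 1·0 + 1·1 + 1·2 = 0
  col T4: 2·0 + 2·2 + 3·0 + 1·0 + 1·-4 + 1·0 = 0
  col T5: 2·0 + 2·-2 + 3·0 + 1·2 + 1·0 + 1·2 = 0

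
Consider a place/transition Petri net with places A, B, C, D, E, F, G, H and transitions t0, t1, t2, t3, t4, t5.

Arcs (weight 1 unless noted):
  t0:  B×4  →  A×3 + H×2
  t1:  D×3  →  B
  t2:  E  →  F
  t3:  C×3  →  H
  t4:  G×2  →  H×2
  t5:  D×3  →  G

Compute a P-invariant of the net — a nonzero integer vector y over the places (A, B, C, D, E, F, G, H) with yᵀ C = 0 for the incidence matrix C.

y = (A:0, B:0, C:0, D:0, E:1, F:1, G:0, H:0)

Incidence matrix C (rows=places, cols=transitions):
       t0   t1   t2   t3   t4   t5
    A   3    0    0    0    0    0
    B  -4    1    0    0    0    0
    C   0    0    0   -3    0    0
    D   0   -3    0    0    0   -3
    E   0    0   -1    0    0    0
    F   0    0    1    0    0    0
    G   0    0    0    0   -2    1
    H   2    0    0    1    2    0

Candidate y = [0, 0, 0, 0, 1, 1, 0, 0]; check y·C column-wise:
  col t0: 0·3 + 0·-4 + 1·0 + 1·0 + 0·2 = 0
  col t1: 0·1 + 0·-3 + 1·0 + 1·0 = 0
  col t2: 1·-1 + 1·1 = 0
  col t3: 0·-3 + 1·0 + 1·0 + 0·1 = 0
  col t4: 1·0 + 1·0 + 0·-2 + 0·2 = 0
  col t5: 0·-3 + 1·0 + 1·0 + 0·1 = 0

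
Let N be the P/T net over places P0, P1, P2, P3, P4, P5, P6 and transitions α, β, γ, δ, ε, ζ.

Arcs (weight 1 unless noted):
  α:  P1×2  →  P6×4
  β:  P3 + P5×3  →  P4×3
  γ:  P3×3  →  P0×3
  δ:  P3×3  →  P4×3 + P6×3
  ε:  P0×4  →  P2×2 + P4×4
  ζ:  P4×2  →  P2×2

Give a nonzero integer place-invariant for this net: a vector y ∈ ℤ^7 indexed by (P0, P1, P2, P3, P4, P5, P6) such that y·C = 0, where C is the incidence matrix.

Incidence matrix C (rows=places, cols=transitions):
        α    β    γ    δ    ε    ζ
   P0   0    0    3    0   -4    0
   P1  -2    0    0    0    0    0
   P2   0    0    0    0    2    2
   P3   0   -1   -3   -3    0    0
   P4   0    3    0    3    4   -2
   P5   0   -3    0    0    0    0
   P6   4    0    0    3    0    0

Candidate y = [3, 2, 2, 3, 2, 1, 1]; check y·C column-wise:
  col α: 3·0 + 2·-2 + 2·0 + 3·0 + 2·0 + 1·0 + 1·4 = 0
  col β: 3·0 + 2·0 + 2·0 + 3·-1 + 2·3 + 1·-3 + 1·0 = 0
  col γ: 3·3 + 2·0 + 2·0 + 3·-3 + 2·0 + 1·0 + 1·0 = 0
  col δ: 3·0 + 2·0 + 2·0 + 3·-3 + 2·3 + 1·0 + 1·3 = 0
  col ε: 3·-4 + 2·0 + 2·2 + 3·0 + 2·4 + 1·0 + 1·0 = 0
  col ζ: 3·0 + 2·0 + 2·2 + 3·0 + 2·-2 + 1·0 + 1·0 = 0

y = (P0:3, P1:2, P2:2, P3:3, P4:2, P5:1, P6:1)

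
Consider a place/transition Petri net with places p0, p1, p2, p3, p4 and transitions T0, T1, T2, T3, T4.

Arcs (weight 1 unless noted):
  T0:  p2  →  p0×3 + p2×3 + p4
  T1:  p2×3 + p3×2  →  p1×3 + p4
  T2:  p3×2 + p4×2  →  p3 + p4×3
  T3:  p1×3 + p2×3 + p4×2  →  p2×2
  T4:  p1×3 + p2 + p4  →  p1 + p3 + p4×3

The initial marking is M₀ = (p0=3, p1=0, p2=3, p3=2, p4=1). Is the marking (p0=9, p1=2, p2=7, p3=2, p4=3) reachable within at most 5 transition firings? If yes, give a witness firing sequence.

NO — not reachable within 5 firings

depth 0: 1 marking
depth 1: 3 markings reached so far
depth 2: 6 markings reached so far
depth 3: 10 markings reached so far
depth 4: 15 markings reached so far
depth 5: 20 markings reached so far
target is not among the 20 markings reachable within 5 steps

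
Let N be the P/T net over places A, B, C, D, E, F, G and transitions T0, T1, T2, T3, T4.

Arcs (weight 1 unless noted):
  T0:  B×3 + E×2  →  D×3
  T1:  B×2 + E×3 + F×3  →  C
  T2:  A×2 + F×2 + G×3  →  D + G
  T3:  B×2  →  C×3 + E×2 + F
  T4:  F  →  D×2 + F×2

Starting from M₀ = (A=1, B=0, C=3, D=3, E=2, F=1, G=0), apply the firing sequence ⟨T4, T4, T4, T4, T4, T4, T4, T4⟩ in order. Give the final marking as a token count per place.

(A=1, B=0, C=3, D=19, E=2, F=9, G=0)

step 1: fire T4:  (A=1, B=0, C=3, D=3, E=2, F=1, G=0) → (A=1, B=0, C=3, D=5, E=2, F=2, G=0)
step 2: fire T4:  (A=1, B=0, C=3, D=5, E=2, F=2, G=0) → (A=1, B=0, C=3, D=7, E=2, F=3, G=0)
step 3: fire T4:  (A=1, B=0, C=3, D=7, E=2, F=3, G=0) → (A=1, B=0, C=3, D=9, E=2, F=4, G=0)
step 4: fire T4:  (A=1, B=0, C=3, D=9, E=2, F=4, G=0) → (A=1, B=0, C=3, D=11, E=2, F=5, G=0)
step 5: fire T4:  (A=1, B=0, C=3, D=11, E=2, F=5, G=0) → (A=1, B=0, C=3, D=13, E=2, F=6, G=0)
step 6: fire T4:  (A=1, B=0, C=3, D=13, E=2, F=6, G=0) → (A=1, B=0, C=3, D=15, E=2, F=7, G=0)
step 7: fire T4:  (A=1, B=0, C=3, D=15, E=2, F=7, G=0) → (A=1, B=0, C=3, D=17, E=2, F=8, G=0)
step 8: fire T4:  (A=1, B=0, C=3, D=17, E=2, F=8, G=0) → (A=1, B=0, C=3, D=19, E=2, F=9, G=0)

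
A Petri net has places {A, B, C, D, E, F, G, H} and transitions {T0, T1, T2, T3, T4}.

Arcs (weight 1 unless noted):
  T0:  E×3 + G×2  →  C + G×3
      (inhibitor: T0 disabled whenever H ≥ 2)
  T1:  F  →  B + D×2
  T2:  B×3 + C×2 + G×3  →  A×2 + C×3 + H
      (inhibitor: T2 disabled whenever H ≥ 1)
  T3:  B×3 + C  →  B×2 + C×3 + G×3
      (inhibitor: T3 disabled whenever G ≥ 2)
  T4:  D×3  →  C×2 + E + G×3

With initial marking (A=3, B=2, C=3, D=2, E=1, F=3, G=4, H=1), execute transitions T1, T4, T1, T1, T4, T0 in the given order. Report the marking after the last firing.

(A=3, B=5, C=8, D=2, E=0, F=0, G=11, H=1)

step 1: fire T1:  (A=3, B=2, C=3, D=2, E=1, F=3, G=4, H=1) → (A=3, B=3, C=3, D=4, E=1, F=2, G=4, H=1)
step 2: fire T4:  (A=3, B=3, C=3, D=4, E=1, F=2, G=4, H=1) → (A=3, B=3, C=5, D=1, E=2, F=2, G=7, H=1)
step 3: fire T1:  (A=3, B=3, C=5, D=1, E=2, F=2, G=7, H=1) → (A=3, B=4, C=5, D=3, E=2, F=1, G=7, H=1)
step 4: fire T1:  (A=3, B=4, C=5, D=3, E=2, F=1, G=7, H=1) → (A=3, B=5, C=5, D=5, E=2, F=0, G=7, H=1)
step 5: fire T4:  (A=3, B=5, C=5, D=5, E=2, F=0, G=7, H=1) → (A=3, B=5, C=7, D=2, E=3, F=0, G=10, H=1)
step 6: fire T0:  (A=3, B=5, C=7, D=2, E=3, F=0, G=10, H=1) → (A=3, B=5, C=8, D=2, E=0, F=0, G=11, H=1)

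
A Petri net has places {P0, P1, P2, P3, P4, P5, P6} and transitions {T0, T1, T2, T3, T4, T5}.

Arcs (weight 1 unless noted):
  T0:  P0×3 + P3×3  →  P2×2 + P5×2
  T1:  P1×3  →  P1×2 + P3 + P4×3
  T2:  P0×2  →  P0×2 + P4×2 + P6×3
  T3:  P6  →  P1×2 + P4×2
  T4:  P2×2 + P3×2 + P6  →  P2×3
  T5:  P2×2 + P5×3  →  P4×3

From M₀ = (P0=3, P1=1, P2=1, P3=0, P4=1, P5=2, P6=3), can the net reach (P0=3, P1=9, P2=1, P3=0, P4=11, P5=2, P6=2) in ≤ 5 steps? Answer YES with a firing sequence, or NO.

step 1: fire T2:  (P0=3, P1=1, P2=1, P3=0, P4=1, P5=2, P6=3) → (P0=3, P1=1, P2=1, P3=0, P4=3, P5=2, P6=6)
step 2: fire T3:  (P0=3, P1=1, P2=1, P3=0, P4=3, P5=2, P6=6) → (P0=3, P1=3, P2=1, P3=0, P4=5, P5=2, P6=5)
step 3: fire T3:  (P0=3, P1=3, P2=1, P3=0, P4=5, P5=2, P6=5) → (P0=3, P1=5, P2=1, P3=0, P4=7, P5=2, P6=4)
step 4: fire T3:  (P0=3, P1=5, P2=1, P3=0, P4=7, P5=2, P6=4) → (P0=3, P1=7, P2=1, P3=0, P4=9, P5=2, P6=3)
step 5: fire T3:  (P0=3, P1=7, P2=1, P3=0, P4=9, P5=2, P6=3) → (P0=3, P1=9, P2=1, P3=0, P4=11, P5=2, P6=2)

YES — reachable via ⟨T2, T3, T3, T3, T3⟩ (5 firings)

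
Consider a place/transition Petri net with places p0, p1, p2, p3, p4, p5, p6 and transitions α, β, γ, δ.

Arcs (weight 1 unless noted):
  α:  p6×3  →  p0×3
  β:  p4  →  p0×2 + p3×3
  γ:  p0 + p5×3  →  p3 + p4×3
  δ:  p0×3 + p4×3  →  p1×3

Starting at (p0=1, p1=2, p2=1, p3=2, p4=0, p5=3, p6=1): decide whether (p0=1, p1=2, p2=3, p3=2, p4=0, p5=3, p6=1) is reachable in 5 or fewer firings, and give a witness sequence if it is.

NO — not reachable within 5 firings

depth 0: 1 marking
depth 1: 2 markings reached so far
depth 2: 3 markings reached so far
depth 3: 4 markings reached so far
depth 4: 5 markings reached so far
depth 5: 5 markings reached so far
(frontier empty at depth 5; search complete)
target is not among the 5 markings reachable within 5 steps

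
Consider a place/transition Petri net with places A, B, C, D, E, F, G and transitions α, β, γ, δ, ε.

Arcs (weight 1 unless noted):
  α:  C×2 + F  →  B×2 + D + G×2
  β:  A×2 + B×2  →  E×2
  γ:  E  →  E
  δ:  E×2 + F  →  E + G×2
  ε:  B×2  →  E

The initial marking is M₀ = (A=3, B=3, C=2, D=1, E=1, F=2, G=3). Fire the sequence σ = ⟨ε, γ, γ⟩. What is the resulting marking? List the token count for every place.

(A=3, B=1, C=2, D=1, E=2, F=2, G=3)

step 1: fire ε:  (A=3, B=3, C=2, D=1, E=1, F=2, G=3) → (A=3, B=1, C=2, D=1, E=2, F=2, G=3)
step 2: fire γ:  (A=3, B=1, C=2, D=1, E=2, F=2, G=3) → (A=3, B=1, C=2, D=1, E=2, F=2, G=3)
step 3: fire γ:  (A=3, B=1, C=2, D=1, E=2, F=2, G=3) → (A=3, B=1, C=2, D=1, E=2, F=2, G=3)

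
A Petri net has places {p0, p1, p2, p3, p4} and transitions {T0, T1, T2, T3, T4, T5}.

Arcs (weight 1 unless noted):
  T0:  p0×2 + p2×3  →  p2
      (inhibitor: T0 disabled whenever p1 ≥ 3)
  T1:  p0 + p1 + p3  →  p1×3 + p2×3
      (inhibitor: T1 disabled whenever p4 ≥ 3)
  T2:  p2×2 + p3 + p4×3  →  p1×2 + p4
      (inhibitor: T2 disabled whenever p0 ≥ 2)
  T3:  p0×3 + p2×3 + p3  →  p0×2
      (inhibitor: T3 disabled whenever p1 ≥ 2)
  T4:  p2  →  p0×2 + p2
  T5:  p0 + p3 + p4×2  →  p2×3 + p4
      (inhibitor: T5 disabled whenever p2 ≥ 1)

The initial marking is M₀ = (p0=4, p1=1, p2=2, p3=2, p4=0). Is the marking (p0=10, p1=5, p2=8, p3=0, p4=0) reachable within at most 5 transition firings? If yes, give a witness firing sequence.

NO — not reachable within 5 firings

depth 0: 1 marking
depth 1: 3 markings reached so far
depth 2: 6 markings reached so far
depth 3: 9 markings reached so far
depth 4: 12 markings reached so far
depth 5: 15 markings reached so far
target is not among the 15 markings reachable within 5 steps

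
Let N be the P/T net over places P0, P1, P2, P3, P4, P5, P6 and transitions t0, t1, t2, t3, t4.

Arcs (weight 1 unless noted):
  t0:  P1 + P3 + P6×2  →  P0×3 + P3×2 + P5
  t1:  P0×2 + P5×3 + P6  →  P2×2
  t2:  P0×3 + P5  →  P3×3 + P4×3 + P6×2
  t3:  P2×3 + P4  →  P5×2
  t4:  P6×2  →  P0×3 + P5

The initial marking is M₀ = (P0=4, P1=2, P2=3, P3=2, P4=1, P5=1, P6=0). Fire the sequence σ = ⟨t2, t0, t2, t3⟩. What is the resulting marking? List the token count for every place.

(P0=1, P1=1, P2=0, P3=9, P4=6, P5=2, P6=2)

step 1: fire t2:  (P0=4, P1=2, P2=3, P3=2, P4=1, P5=1, P6=0) → (P0=1, P1=2, P2=3, P3=5, P4=4, P5=0, P6=2)
step 2: fire t0:  (P0=1, P1=2, P2=3, P3=5, P4=4, P5=0, P6=2) → (P0=4, P1=1, P2=3, P3=6, P4=4, P5=1, P6=0)
step 3: fire t2:  (P0=4, P1=1, P2=3, P3=6, P4=4, P5=1, P6=0) → (P0=1, P1=1, P2=3, P3=9, P4=7, P5=0, P6=2)
step 4: fire t3:  (P0=1, P1=1, P2=3, P3=9, P4=7, P5=0, P6=2) → (P0=1, P1=1, P2=0, P3=9, P4=6, P5=2, P6=2)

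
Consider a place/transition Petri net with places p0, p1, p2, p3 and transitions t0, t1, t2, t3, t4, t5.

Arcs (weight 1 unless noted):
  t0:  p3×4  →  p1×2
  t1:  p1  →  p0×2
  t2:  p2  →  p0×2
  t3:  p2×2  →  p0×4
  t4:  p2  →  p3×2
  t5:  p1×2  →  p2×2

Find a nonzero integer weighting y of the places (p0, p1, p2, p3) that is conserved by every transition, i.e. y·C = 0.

y = (p0:1, p1:2, p2:2, p3:1)

Incidence matrix C (rows=places, cols=transitions):
       t0   t1   t2   t3   t4   t5
   p0   0    2    2    4    0    0
   p1   2   -1    0    0    0   -2
   p2   0    0   -1   -2   -1    2
   p3  -4    0    0    0    2    0

Candidate y = [1, 2, 2, 1]; check y·C column-wise:
  col t0: 1·0 + 2·2 + 2·0 + 1·-4 = 0
  col t1: 1·2 + 2·-1 + 2·0 + 1·0 = 0
  col t2: 1·2 + 2·0 + 2·-1 + 1·0 = 0
  col t3: 1·4 + 2·0 + 2·-2 + 1·0 = 0
  col t4: 1·0 + 2·0 + 2·-1 + 1·2 = 0
  col t5: 1·0 + 2·-2 + 2·2 + 1·0 = 0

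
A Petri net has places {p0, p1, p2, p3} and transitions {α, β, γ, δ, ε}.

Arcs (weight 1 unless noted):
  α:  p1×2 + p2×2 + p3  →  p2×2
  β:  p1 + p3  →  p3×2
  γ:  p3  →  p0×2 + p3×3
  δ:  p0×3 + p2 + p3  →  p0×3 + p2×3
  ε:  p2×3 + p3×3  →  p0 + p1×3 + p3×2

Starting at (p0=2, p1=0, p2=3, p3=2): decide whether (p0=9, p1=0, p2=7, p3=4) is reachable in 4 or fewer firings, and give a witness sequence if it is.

depth 0: 1 marking
depth 1: 2 markings reached so far
depth 2: 5 markings reached so far
depth 3: 11 markings reached so far
depth 4: 22 markings reached so far
target is not among the 22 markings reachable within 4 steps

NO — not reachable within 4 firings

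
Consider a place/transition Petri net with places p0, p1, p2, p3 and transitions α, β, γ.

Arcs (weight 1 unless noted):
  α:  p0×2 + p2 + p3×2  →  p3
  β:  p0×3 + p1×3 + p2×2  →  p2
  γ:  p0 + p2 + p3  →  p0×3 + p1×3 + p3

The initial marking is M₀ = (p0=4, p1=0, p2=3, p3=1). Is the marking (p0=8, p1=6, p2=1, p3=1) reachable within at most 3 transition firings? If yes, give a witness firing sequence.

step 1: fire γ:  (p0=4, p1=0, p2=3, p3=1) → (p0=6, p1=3, p2=2, p3=1)
step 2: fire γ:  (p0=6, p1=3, p2=2, p3=1) → (p0=8, p1=6, p2=1, p3=1)

YES — reachable via ⟨γ, γ⟩ (2 firings)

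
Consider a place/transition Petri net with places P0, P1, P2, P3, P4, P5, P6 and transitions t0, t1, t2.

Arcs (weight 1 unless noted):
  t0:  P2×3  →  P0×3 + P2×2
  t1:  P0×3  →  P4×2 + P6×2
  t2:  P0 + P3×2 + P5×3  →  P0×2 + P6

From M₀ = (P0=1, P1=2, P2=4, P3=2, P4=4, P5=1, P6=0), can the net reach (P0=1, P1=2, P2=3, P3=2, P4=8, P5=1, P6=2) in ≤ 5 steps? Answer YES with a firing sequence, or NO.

NO — not reachable within 5 firings

depth 0: 1 marking
depth 1: 2 markings reached so far
depth 2: 4 markings reached so far
depth 3: 5 markings reached so far
depth 4: 6 markings reached so far
depth 5: 6 markings reached so far
(frontier empty at depth 5; search complete)
target is not among the 6 markings reachable within 5 steps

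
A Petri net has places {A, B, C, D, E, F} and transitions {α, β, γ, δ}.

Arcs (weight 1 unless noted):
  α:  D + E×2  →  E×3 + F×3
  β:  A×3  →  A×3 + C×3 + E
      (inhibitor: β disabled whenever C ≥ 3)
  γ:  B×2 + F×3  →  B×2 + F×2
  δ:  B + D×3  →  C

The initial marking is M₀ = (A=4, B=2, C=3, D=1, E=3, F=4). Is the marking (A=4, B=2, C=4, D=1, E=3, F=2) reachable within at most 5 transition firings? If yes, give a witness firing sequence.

depth 0: 1 marking
depth 1: 3 markings reached so far
depth 2: 5 markings reached so far
depth 3: 6 markings reached so far
depth 4: 7 markings reached so far
depth 5: 8 markings reached so far
target is not among the 8 markings reachable within 5 steps

NO — not reachable within 5 firings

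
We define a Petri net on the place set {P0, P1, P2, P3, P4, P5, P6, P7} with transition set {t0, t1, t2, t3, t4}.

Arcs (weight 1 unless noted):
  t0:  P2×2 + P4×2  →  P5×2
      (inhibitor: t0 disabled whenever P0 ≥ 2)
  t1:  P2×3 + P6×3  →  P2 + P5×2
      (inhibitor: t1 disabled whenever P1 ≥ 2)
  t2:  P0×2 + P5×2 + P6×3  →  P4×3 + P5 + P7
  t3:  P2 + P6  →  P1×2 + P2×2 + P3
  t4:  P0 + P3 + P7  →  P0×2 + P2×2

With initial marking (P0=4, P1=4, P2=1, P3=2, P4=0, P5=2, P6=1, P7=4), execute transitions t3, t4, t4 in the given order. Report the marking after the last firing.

step 1: fire t3:  (P0=4, P1=4, P2=1, P3=2, P4=0, P5=2, P6=1, P7=4) → (P0=4, P1=6, P2=2, P3=3, P4=0, P5=2, P6=0, P7=4)
step 2: fire t4:  (P0=4, P1=6, P2=2, P3=3, P4=0, P5=2, P6=0, P7=4) → (P0=5, P1=6, P2=4, P3=2, P4=0, P5=2, P6=0, P7=3)
step 3: fire t4:  (P0=5, P1=6, P2=4, P3=2, P4=0, P5=2, P6=0, P7=3) → (P0=6, P1=6, P2=6, P3=1, P4=0, P5=2, P6=0, P7=2)

(P0=6, P1=6, P2=6, P3=1, P4=0, P5=2, P6=0, P7=2)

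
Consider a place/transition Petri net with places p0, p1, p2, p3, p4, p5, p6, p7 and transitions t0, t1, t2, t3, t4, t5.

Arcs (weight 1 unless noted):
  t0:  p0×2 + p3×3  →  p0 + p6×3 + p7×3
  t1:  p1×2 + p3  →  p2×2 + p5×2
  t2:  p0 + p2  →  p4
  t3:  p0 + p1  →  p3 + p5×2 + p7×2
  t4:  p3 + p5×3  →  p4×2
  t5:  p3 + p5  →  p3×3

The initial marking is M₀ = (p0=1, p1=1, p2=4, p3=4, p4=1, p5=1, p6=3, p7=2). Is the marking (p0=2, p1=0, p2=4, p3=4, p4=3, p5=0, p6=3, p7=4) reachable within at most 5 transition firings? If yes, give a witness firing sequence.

depth 0: 1 marking
depth 1: 4 markings reached so far
depth 2: 7 markings reached so far
depth 3: 8 markings reached so far
depth 4: 9 markings reached so far
depth 5: 9 markings reached so far
(frontier empty at depth 5; search complete)
target is not among the 9 markings reachable within 5 steps

NO — not reachable within 5 firings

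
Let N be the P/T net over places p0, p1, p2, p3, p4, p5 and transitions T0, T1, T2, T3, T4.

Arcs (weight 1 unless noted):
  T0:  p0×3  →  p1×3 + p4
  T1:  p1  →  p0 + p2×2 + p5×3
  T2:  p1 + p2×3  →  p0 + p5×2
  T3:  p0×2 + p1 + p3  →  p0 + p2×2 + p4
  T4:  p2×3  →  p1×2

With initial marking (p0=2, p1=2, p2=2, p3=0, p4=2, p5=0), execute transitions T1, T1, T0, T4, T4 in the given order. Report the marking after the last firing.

step 1: fire T1:  (p0=2, p1=2, p2=2, p3=0, p4=2, p5=0) → (p0=3, p1=1, p2=4, p3=0, p4=2, p5=3)
step 2: fire T1:  (p0=3, p1=1, p2=4, p3=0, p4=2, p5=3) → (p0=4, p1=0, p2=6, p3=0, p4=2, p5=6)
step 3: fire T0:  (p0=4, p1=0, p2=6, p3=0, p4=2, p5=6) → (p0=1, p1=3, p2=6, p3=0, p4=3, p5=6)
step 4: fire T4:  (p0=1, p1=3, p2=6, p3=0, p4=3, p5=6) → (p0=1, p1=5, p2=3, p3=0, p4=3, p5=6)
step 5: fire T4:  (p0=1, p1=5, p2=3, p3=0, p4=3, p5=6) → (p0=1, p1=7, p2=0, p3=0, p4=3, p5=6)

(p0=1, p1=7, p2=0, p3=0, p4=3, p5=6)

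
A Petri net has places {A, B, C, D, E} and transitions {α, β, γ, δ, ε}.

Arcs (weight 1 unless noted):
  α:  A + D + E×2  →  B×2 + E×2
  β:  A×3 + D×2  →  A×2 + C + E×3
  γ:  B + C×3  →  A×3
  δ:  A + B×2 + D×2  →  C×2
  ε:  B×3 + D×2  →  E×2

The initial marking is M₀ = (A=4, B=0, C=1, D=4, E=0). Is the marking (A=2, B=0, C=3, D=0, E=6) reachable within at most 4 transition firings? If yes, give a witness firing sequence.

YES — reachable via ⟨β, β⟩ (2 firings)

step 1: fire β:  (A=4, B=0, C=1, D=4, E=0) → (A=3, B=0, C=2, D=2, E=3)
step 2: fire β:  (A=3, B=0, C=2, D=2, E=3) → (A=2, B=0, C=3, D=0, E=6)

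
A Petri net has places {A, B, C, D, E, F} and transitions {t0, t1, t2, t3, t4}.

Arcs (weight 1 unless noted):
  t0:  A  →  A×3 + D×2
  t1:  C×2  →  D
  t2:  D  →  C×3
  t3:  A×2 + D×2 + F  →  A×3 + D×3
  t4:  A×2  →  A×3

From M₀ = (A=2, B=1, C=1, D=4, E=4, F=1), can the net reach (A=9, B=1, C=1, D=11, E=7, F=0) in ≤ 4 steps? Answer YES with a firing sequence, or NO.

depth 0: 1 marking
depth 1: 5 markings reached so far
depth 2: 15 markings reached so far
depth 3: 36 markings reached so far
depth 4: 74 markings reached so far
target is not among the 74 markings reachable within 4 steps

NO — not reachable within 4 firings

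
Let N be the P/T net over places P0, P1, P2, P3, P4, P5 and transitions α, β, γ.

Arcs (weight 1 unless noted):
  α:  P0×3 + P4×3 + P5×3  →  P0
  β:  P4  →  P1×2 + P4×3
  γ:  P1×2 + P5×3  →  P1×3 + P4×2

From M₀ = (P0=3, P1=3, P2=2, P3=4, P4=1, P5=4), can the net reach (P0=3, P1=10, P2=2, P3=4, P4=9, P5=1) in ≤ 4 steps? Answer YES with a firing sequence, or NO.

step 1: fire β:  (P0=3, P1=3, P2=2, P3=4, P4=1, P5=4) → (P0=3, P1=5, P2=2, P3=4, P4=3, P5=4)
step 2: fire β:  (P0=3, P1=5, P2=2, P3=4, P4=3, P5=4) → (P0=3, P1=7, P2=2, P3=4, P4=5, P5=4)
step 3: fire β:  (P0=3, P1=7, P2=2, P3=4, P4=5, P5=4) → (P0=3, P1=9, P2=2, P3=4, P4=7, P5=4)
step 4: fire γ:  (P0=3, P1=9, P2=2, P3=4, P4=7, P5=4) → (P0=3, P1=10, P2=2, P3=4, P4=9, P5=1)

YES — reachable via ⟨β, β, β, γ⟩ (4 firings)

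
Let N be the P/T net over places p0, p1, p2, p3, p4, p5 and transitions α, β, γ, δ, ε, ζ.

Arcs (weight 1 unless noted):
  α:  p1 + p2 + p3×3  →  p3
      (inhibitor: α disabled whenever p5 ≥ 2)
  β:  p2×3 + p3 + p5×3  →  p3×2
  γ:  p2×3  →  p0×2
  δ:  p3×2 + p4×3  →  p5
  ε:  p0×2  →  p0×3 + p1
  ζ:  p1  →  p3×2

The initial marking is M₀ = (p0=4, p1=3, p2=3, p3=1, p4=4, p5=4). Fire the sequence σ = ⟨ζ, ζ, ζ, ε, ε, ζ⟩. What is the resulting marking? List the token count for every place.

step 1: fire ζ:  (p0=4, p1=3, p2=3, p3=1, p4=4, p5=4) → (p0=4, p1=2, p2=3, p3=3, p4=4, p5=4)
step 2: fire ζ:  (p0=4, p1=2, p2=3, p3=3, p4=4, p5=4) → (p0=4, p1=1, p2=3, p3=5, p4=4, p5=4)
step 3: fire ζ:  (p0=4, p1=1, p2=3, p3=5, p4=4, p5=4) → (p0=4, p1=0, p2=3, p3=7, p4=4, p5=4)
step 4: fire ε:  (p0=4, p1=0, p2=3, p3=7, p4=4, p5=4) → (p0=5, p1=1, p2=3, p3=7, p4=4, p5=4)
step 5: fire ε:  (p0=5, p1=1, p2=3, p3=7, p4=4, p5=4) → (p0=6, p1=2, p2=3, p3=7, p4=4, p5=4)
step 6: fire ζ:  (p0=6, p1=2, p2=3, p3=7, p4=4, p5=4) → (p0=6, p1=1, p2=3, p3=9, p4=4, p5=4)

(p0=6, p1=1, p2=3, p3=9, p4=4, p5=4)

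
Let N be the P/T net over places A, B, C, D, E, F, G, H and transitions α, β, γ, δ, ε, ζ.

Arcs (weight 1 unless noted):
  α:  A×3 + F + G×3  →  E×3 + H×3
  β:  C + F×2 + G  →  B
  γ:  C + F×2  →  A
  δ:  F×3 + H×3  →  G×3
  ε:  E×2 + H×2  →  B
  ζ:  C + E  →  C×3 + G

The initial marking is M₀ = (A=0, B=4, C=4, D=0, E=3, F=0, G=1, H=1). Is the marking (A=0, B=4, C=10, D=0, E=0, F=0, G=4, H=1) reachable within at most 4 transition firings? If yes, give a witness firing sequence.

YES — reachable via ⟨ζ, ζ, ζ⟩ (3 firings)

step 1: fire ζ:  (A=0, B=4, C=4, D=0, E=3, F=0, G=1, H=1) → (A=0, B=4, C=6, D=0, E=2, F=0, G=2, H=1)
step 2: fire ζ:  (A=0, B=4, C=6, D=0, E=2, F=0, G=2, H=1) → (A=0, B=4, C=8, D=0, E=1, F=0, G=3, H=1)
step 3: fire ζ:  (A=0, B=4, C=8, D=0, E=1, F=0, G=3, H=1) → (A=0, B=4, C=10, D=0, E=0, F=0, G=4, H=1)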